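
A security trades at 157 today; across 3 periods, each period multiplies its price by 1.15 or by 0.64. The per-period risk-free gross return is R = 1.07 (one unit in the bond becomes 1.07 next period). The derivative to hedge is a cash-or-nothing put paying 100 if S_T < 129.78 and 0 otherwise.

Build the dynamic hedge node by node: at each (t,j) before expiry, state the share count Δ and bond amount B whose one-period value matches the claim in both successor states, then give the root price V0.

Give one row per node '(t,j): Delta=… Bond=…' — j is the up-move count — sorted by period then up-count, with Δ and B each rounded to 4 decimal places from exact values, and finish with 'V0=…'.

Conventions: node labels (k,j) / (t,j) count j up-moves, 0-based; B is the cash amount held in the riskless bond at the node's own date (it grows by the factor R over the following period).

The replicating-portfolio and risk-neutral prices coincide; use p* = (1.07−0.64)/(1.15−0.64) = 0.8431 for the latter.
At maturity the claim pays: V(3,0)=100.0000, V(3,1)=100.0000, V(3,2)=0.0000, V(3,3)=0.0000
(2,0): S=64.3072. Δ = (V_up−V_dn)/(S_up−S_dn) = (100.0000−100.0000)/(73.9533−41.1566) = 0.0000. V = [p*·100.0000 + (1−p*)·100.0000]/1.07 = 93.4579. B = V − Δ·S = 93.4579.
(2,1): S=115.5520. Δ = (V_up−V_dn)/(S_up−S_dn) = (0.0000−100.0000)/(132.8848−73.9533) = -1.6969. V = [p*·0.0000 + (1−p*)·100.0000]/1.07 = 14.6601. B = V − Δ·S = 210.7385.
(2,2): S=207.6325. Δ = (V_up−V_dn)/(S_up−S_dn) = (0.0000−0.0000)/(238.7774−132.8848) = 0.0000. V = [p*·0.0000 + (1−p*)·0.0000]/1.07 = 0.0000. B = V − Δ·S = 0.0000.
(1,0): S=100.4800. Δ = (V_up−V_dn)/(S_up−S_dn) = (14.6601−93.4579)/(115.5520−64.3072) = -1.5377. V = [p*·14.6601 + (1−p*)·93.4579]/1.07 = 25.2528. B = V − Δ·S = 179.7585.
(1,1): S=180.5500. Δ = (V_up−V_dn)/(S_up−S_dn) = (0.0000−14.6601)/(207.6325−115.5520) = -0.1592. V = [p*·0.0000 + (1−p*)·14.6601]/1.07 = 2.1492. B = V − Δ·S = 30.8944.
(0,0): S=157.0000. Δ = (V_up−V_dn)/(S_up−S_dn) = (2.1492−25.2528)/(180.5500−100.4800) = -0.2885. V = [p*·2.1492 + (1−p*)·25.2528]/1.07 = 5.3956. B = V − Δ·S = 50.6969.
Check: Δ(0,0)·S0 + B(0,0) = 5.3956 = V0.

(0,0): Delta=-0.2885 Bond=50.6969
(1,0): Delta=-1.5377 Bond=179.7585
(1,1): Delta=-0.1592 Bond=30.8944
(2,0): Delta=0.0000 Bond=93.4579
(2,1): Delta=-1.6969 Bond=210.7385
(2,2): Delta=0.0000 Bond=0.0000
V0=5.3956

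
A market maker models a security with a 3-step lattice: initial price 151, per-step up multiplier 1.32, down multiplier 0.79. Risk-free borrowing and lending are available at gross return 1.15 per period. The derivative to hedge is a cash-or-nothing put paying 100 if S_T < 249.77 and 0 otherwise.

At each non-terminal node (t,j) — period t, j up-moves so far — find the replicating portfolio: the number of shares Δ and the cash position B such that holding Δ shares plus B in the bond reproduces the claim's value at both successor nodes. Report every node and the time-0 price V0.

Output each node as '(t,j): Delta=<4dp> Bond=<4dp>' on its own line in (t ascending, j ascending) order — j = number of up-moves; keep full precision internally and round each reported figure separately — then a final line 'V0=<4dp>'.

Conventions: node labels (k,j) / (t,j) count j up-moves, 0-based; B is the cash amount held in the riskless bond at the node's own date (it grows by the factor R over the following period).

(0,0): Delta=-0.4359 Bond=110.9696
(1,0): Delta=0.0000 Bond=75.6144
(1,1): Delta=-0.5591 Bond=152.1709
(2,0): Delta=0.0000 Bond=86.9565
(2,1): Delta=0.0000 Bond=86.9565
(2,2): Delta=-0.7171 Bond=216.5710
V0=45.1460

Since d<R<u, set p* = (R−d)/(u−d) = 0.6792; price each node as the discounted p*-expectation of its children.
At maturity the claim pays: V(3,0)=100.0000, V(3,1)=100.0000, V(3,2)=100.0000, V(3,3)=0.0000
Node (2,0) S=94.2391: V=(p*·100.0000+(1−p*)·100.0000)/1.15=86.9565; Δ=(100.0000−100.0000)/(124.3956−74.4489)=0.0000; B=V−Δ·S=86.9565
Node (2,1) S=157.4628: V=(p*·100.0000+(1−p*)·100.0000)/1.15=86.9565; Δ=(100.0000−100.0000)/(207.8509−124.3956)=0.0000; B=V−Δ·S=86.9565
Node (2,2) S=263.1024: V=(p*·0.0000+(1−p*)·100.0000)/1.15=27.8917; Δ=(0.0000−100.0000)/(347.2952−207.8509)=-0.7171; B=V−Δ·S=216.5710
Node (1,0) S=119.2900: V=(p*·86.9565+(1−p*)·86.9565)/1.15=75.6144; Δ=(86.9565−86.9565)/(157.4628−94.2391)=0.0000; B=V−Δ·S=75.6144
Node (1,1) S=199.3200: V=(p*·27.8917+(1−p*)·86.9565)/1.15=40.7279; Δ=(27.8917−86.9565)/(263.1024−157.4628)=-0.5591; B=V−Δ·S=152.1709
Node (0,0) S=151.0000: V=(p*·40.7279+(1−p*)·75.6144)/1.15=45.1460; Δ=(40.7279−75.6144)/(199.3200−119.2900)=-0.4359; B=V−Δ·S=110.9696
As a check, the time-0 holding Δ(0,0)·S0 + B(0,0) comes to 45.1460 — exactly V0.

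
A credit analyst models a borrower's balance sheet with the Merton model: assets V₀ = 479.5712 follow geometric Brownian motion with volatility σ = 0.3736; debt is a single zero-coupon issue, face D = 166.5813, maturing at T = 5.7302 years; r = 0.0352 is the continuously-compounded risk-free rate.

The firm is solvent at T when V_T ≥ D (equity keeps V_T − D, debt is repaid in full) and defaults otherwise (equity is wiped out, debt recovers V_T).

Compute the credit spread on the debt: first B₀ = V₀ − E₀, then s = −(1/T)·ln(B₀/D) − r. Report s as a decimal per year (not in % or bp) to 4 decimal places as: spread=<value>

spread=0.0101

Equity is a call on the firm's assets struck at D = 166.5813:
d₁ = [ln(V₀/D) + (r + σ²/2)T] / (σ√T)
   = [ln(479.5712/166.5813) + (0.0352 + 0.5·0.3736²)·5.7302] / (0.3736·√5.7302)
   = [1.057409 + 0.601605] / 0.894318 = 1.855061
d₂ = d₁ − σ√T = 1.855061 − 0.894318 = 0.960744
N(d₁) = 0.968206,  N(d₂) = 0.831659,  e^(−rT) = 0.817338
E₀ = V₀·N(d₁) − D·e^(−rT)·N(d₂)
   = 479.5712·0.968206 − 166.5813·0.817338·0.831659 = 351.090772
B₀ = V₀ − E₀ = 479.5712 − 351.090772 = 128.480428
spread = −(1/T)·ln(B₀/D) − r = −(1/5.7302)·ln(128.480428/166.5813) − 0.0352 = 0.01012248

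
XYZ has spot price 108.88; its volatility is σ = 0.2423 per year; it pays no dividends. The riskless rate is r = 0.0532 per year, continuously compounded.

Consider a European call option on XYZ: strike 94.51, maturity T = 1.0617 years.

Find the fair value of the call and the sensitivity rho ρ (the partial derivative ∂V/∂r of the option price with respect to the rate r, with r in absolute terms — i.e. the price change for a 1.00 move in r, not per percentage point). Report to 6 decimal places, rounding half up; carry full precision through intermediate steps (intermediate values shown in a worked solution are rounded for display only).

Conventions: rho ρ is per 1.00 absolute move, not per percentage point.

price = 22.541940
ρ = 70.937116

σ√T = 0.2423·√1.0617 = 0.249663
d₁ = (ln(S/K) + (r+σ²/2)T) / (σ√T) = (ln(108.88/94.51) + (0.0532+0.2423²/2)·1.0617) / 0.249663 = (0.141541 + 0.087648) / 0.249663 = 0.917993
d₂ = d₁ − σ√T = 0.917993 − 0.249663 = 0.668330
e^{−rT} = 0.945083
N(d₁) = 0.820689,  N(d₂) = 0.748039
Call price V = S·N(d₁) − K·e^{−rT}·N(d₂) = 89.356591 − 66.814652 = 22.541940
ρ = K·T·e^{−rT}·N(d₂) = 70.937116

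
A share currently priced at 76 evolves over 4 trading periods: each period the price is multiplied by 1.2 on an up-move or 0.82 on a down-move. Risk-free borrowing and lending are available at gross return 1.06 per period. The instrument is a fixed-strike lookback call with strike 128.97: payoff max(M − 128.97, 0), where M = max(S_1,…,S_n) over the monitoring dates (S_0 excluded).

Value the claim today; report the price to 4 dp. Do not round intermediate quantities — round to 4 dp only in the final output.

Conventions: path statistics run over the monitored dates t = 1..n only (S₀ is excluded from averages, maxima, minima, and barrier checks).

price = 3.7809

No-arbitrage gives p* = (R−d)/(u−d) = 0.6316: enumerate every path, weight its payoff by its p*-probability, and discount by R^4.
Enumerate all 2^4 = 16 price paths (U = up ×1.2, D = down ×0.82); each path with k up-moves has probability p*^k·(1−p*)^(4−k).
DDDD: M=62.3200, payoff=0.0000, prob=0.018424
UDDD: M=91.2000, payoff=0.0000, prob=0.031584
DUDD: M=74.7840, payoff=0.0000, prob=0.031584
UUDD: M=109.4400, payoff=0.0000, prob=0.054143
DDUD: M=62.3200, payoff=0.0000, prob=0.031584
UDUD: M=91.2000, payoff=0.0000, prob=0.054143
DUUD: M=89.7408, payoff=0.0000, prob=0.054143
UUUD: M=131.3280, payoff=2.3580, prob=0.092817
DDDU: M=62.3200, payoff=0.0000, prob=0.031584
UDDU: M=91.2000, payoff=0.0000, prob=0.054143
DUDU: M=74.7840, payoff=0.0000, prob=0.054143
UUDU: M=109.4400, payoff=0.0000, prob=0.092817
DDUU: M=73.5875, payoff=0.0000, prob=0.054143
UDUU: M=107.6890, payoff=0.0000, prob=0.092817
DUUU: M=107.6890, payoff=0.0000, prob=0.092817
UUUU: M=157.5936, payoff=28.6236, prob=0.159115
Price = Σ prob·payoff / R^4 = 4.773301 / 1.262477 = 3.7809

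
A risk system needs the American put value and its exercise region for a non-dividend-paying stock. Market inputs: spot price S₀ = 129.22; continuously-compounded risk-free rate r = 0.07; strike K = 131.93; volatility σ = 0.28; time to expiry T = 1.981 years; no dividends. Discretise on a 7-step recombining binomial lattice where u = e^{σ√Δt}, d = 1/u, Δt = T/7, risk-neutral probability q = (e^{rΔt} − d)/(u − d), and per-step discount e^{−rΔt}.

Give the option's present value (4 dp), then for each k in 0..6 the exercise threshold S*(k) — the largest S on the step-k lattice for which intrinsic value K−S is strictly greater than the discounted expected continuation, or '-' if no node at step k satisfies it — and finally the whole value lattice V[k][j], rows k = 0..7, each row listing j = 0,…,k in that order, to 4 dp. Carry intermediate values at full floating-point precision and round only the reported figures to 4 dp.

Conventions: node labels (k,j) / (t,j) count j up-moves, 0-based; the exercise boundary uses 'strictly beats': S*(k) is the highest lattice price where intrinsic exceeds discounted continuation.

price = 15.3345
boundary = - - 95.9291 82.6533 95.9291 82.6533 95.9291
tree:
15.3345
23.8882 8.3204
36.0009 14.0379 3.5592
49.2767 22.9329 6.6719 0.9303
60.7151 36.0009 12.1985 2.0180 0.0000
70.5706 49.2767 21.5283 4.3770 0.0000 0.0000
79.0622 60.7151 36.0009 9.4940 0.0000 0.0000 0.0000
86.3786 70.5706 49.2767 20.5929 0.0000 0.0000 0.0000 0.0000

Δt=0.28300  u=1.16062  d=0.86161  q=0.52974  discount=0.98038
step 7 (expiry): payoffs max(K−S,0) = 86.3786 70.5706 49.2767 20.5929 0.0000 0.0000 0.0000 0.0000
step 6: (k=6,j=0): S=52.8678, K−S=79.0622, hold=76.4744 ⇒ V=79.0622 exercise | (k=6,j=1): S=71.2149, K−S=60.7151, hold=58.1273 ⇒ V=60.7151 exercise | (k=6,j=2): S=95.9291, K−S=36.0009, hold=33.4131 ⇒ V=36.0009 exercise | (k=6,j=3): S=129.2200, K−S=2.7100, hold=9.4940 ⇒ V=9.4940 continue | (k=6,j=4): S=174.0641, K−S=0.0000, hold=0.0000 ⇒ V=0.0000 continue | (k=6,j=5): S=234.4708, K−S=0.0000, hold=0.0000 ⇒ V=0.0000 continue | (k=6,j=6): S=315.8409, K−S=0.0000, hold=0.0000 ⇒ V=0.0000 continue  boundary S*=95.9291
step 5: (k=5,j=0): S=61.3594, K−S=70.5706, hold=67.9828 ⇒ V=70.5706 exercise | (k=5,j=1): S=82.6533, K−S=49.2767, hold=46.6888 ⇒ V=49.2767 exercise | (k=5,j=2): S=111.3371, K−S=20.5929, hold=21.5283 ⇒ V=21.5283 continue | (k=5,j=3): S=149.9752, K−S=0.0000, hold=4.3770 ⇒ V=4.3770 continue | (k=5,j=4): S=202.0222, K−S=0.0000, hold=0.0000 ⇒ V=0.0000 continue | (k=5,j=5): S=272.1313, K−S=0.0000, hold=0.0000 ⇒ V=0.0000 continue  boundary S*=82.6533
step 4: (k=4,j=0): S=71.2149, K−S=60.7151, hold=58.1273 ⇒ V=60.7151 exercise | (k=4,j=1): S=95.9291, K−S=36.0009, hold=33.8990 ⇒ V=36.0009 exercise | (k=4,j=2): S=129.2200, K−S=2.7100, hold=12.1985 ⇒ V=12.1985 continue | (k=4,j=3): S=174.0641, K−S=0.0000, hold=2.0180 ⇒ V=2.0180 continue | (k=4,j=4): S=234.4708, K−S=0.0000, hold=0.0000 ⇒ V=0.0000 continue  boundary S*=95.9291
step 3: (k=3,j=0): S=82.6533, K−S=49.2767, hold=46.6888 ⇒ V=49.2767 exercise | (k=3,j=1): S=111.3371, K−S=20.5929, hold=22.9329 ⇒ V=22.9329 continue | (k=3,j=2): S=149.9752, K−S=0.0000, hold=6.6719 ⇒ V=6.6719 continue | (k=3,j=3): S=202.0222, K−S=0.0000, hold=0.9303 ⇒ V=0.9303 continue  boundary S*=82.6533
step 2: (k=2,j=0): S=95.9291, K−S=36.0009, hold=34.6284 ⇒ V=36.0009 exercise | (k=2,j=1): S=129.2200, K−S=2.7100, hold=14.0379 ⇒ V=14.0379 continue | (k=2,j=2): S=174.0641, K−S=0.0000, hold=3.5592 ⇒ V=3.5592 continue  boundary S*=95.9291
step 1: (k=1,j=0): S=111.3371, K−S=20.5929, hold=23.8882 ⇒ V=23.8882 continue | (k=1,j=1): S=149.9752, K−S=0.0000, hold=8.3204 ⇒ V=8.3204 continue  boundary S*=-
step 0: (k=0,j=0): S=129.2200, K−S=2.7100, hold=15.3345 ⇒ V=15.3345 continue  boundary S*=-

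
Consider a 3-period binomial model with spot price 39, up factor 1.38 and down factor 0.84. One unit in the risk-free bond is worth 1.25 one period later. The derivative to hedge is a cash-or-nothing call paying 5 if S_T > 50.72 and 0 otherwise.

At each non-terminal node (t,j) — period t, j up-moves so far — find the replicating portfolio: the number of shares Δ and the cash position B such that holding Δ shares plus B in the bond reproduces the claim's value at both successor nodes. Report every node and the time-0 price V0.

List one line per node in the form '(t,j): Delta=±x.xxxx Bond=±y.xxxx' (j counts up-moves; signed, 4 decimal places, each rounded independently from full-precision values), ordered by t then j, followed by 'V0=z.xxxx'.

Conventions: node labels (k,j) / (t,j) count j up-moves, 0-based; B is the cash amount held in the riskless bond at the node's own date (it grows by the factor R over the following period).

(0,0): Delta=0.0555 Bond=0.0200
(1,0): Delta=0.1717 Bond=-3.7794
(1,1): Delta=0.0331 Bond=1.2313
(2,0): Delta=0.0000 Bond=0.0000
(2,1): Delta=0.2048 Bond=-6.2222
(2,2): Delta=0.0000 Bond=4.0000
V0=2.1863

Under the risk-neutral measure, an up-move has probability p* = (R−d)/(u−d) = 0.7593 and values discount at R = 1.25.
Expiry values: V(3,0)=0.0000, V(3,1)=0.0000, V(3,2)=5.0000, V(3,3)=5.0000
Node (2,0) S=27.5184: V=(p*·0.0000+(1−p*)·0.0000)/1.25=0.0000; Δ=(0.0000−0.0000)/(37.9754−23.1155)=0.0000; B=V−Δ·S=0.0000
Node (2,1) S=45.2088: V=(p*·5.0000+(1−p*)·0.0000)/1.25=3.0370; Δ=(5.0000−0.0000)/(62.3881−37.9754)=0.2048; B=V−Δ·S=-6.2222
Node (2,2) S=74.2716: V=(p*·5.0000+(1−p*)·5.0000)/1.25=4.0000; Δ=(5.0000−5.0000)/(102.4948−62.3881)=0.0000; B=V−Δ·S=4.0000
Node (1,0) S=32.7600: V=(p*·3.0370+(1−p*)·0.0000)/1.25=1.8447; Δ=(3.0370−0.0000)/(45.2088−27.5184)=0.1717; B=V−Δ·S=-3.7794
Node (1,1) S=53.8200: V=(p*·4.0000+(1−p*)·3.0370)/1.25=3.0145; Δ=(4.0000−3.0370)/(74.2716−45.2088)=0.0331; B=V−Δ·S=1.2313
Node (0,0) S=39.0000: V=(p*·3.0145+(1−p*)·1.8447)/1.25=2.1863; Δ=(3.0145−1.8447)/(53.8200−32.7600)=0.0555; B=V−Δ·S=0.0200
Verification: the root portfolio costs Δ(0,0)·S0 + B(0,0) = 2.1863, matching V0.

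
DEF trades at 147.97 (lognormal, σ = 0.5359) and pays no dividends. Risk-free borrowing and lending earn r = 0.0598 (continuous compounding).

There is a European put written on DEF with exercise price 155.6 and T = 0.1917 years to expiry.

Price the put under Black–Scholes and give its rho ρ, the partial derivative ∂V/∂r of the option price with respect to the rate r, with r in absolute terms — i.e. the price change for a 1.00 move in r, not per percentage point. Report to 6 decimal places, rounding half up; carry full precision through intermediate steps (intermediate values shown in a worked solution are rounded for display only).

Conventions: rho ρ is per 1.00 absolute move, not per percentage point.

σ√T = 0.5359·√0.1917 = 0.234636
d₁ = (ln(S/K) + (r+σ²/2)T) / (σ√T) = (ln(147.97/155.6) + (0.0598+0.5359²/2)·0.1917) / 0.234636 = (-0.050279 + 0.038991) / 0.234636 = -0.048110
d₂ = d₁ − σ√T = -0.048110 − 0.234636 = -0.282746
e^{−rT} = 0.988602
N(−d₁) = 0.519186,  N(−d₂) = 0.611314
Put price V = K·e^{−rT}·N(−d₂) − S·N(−d₁) = 94.036299 − 76.823913 = 17.212386
ρ = −K·T·e^{−rT}·N(−d₂) = -18.026758

price = 17.212386
ρ = -18.026758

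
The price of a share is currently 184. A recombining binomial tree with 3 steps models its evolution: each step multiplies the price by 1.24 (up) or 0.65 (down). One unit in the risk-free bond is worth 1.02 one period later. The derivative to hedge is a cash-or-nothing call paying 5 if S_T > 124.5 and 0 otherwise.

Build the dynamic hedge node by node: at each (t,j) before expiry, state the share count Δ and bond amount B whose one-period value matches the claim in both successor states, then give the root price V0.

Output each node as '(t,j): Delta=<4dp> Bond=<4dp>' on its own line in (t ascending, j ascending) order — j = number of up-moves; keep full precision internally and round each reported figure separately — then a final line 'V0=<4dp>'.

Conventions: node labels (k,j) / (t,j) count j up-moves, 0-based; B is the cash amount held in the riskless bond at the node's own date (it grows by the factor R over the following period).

Risk-neutral probability p* = (R−d)/(u−d) = (1.02−0.65)/(1.24−0.65) = 0.6271.
Payoffs at expiry: V(3,0)=0.0000, V(3,1)=0.0000, V(3,2)=5.0000, V(3,3)=5.0000
Node (2,0) S=77.7400: V=(p*·0.0000+(1−p*)·0.0000)/1.02=0.0000; Δ=(0.0000−0.0000)/(96.3976−50.5310)=0.0000; B=V−Δ·S=0.0000
Node (2,1) S=148.3040: V=(p*·5.0000+(1−p*)·0.0000)/1.02=3.0741; Δ=(5.0000−0.0000)/(183.8970−96.3976)=0.0571; B=V−Δ·S=-5.4005
Node (2,2) S=282.9184: V=(p*·5.0000+(1−p*)·5.0000)/1.02=4.9020; Δ=(5.0000−5.0000)/(350.8188−183.8970)=0.0000; B=V−Δ·S=4.9020
Node (1,0) S=119.6000: V=(p*·3.0741+(1−p*)·0.0000)/1.02=1.8900; Δ=(3.0741−0.0000)/(148.3040−77.7400)=0.0436; B=V−Δ·S=-3.3203
Node (1,1) S=228.1600: V=(p*·4.9020+(1−p*)·3.0741)/1.02=4.1376; Δ=(4.9020−3.0741)/(282.9184−148.3040)=0.0136; B=V−Δ·S=1.0396
Node (0,0) S=184.0000: V=(p*·4.1376+(1−p*)·1.8900)/1.02=3.2348; Δ=(4.1376−1.8900)/(228.1600−119.6000)=0.0207; B=V−Δ·S=-0.5747
As a check, the time-0 holding Δ(0,0)·S0 + B(0,0) comes to 3.2348 — exactly V0.

(0,0): Delta=0.0207 Bond=-0.5747
(1,0): Delta=0.0436 Bond=-3.3203
(1,1): Delta=0.0136 Bond=1.0396
(2,0): Delta=0.0000 Bond=0.0000
(2,1): Delta=0.0571 Bond=-5.4005
(2,2): Delta=0.0000 Bond=4.9020
V0=3.2348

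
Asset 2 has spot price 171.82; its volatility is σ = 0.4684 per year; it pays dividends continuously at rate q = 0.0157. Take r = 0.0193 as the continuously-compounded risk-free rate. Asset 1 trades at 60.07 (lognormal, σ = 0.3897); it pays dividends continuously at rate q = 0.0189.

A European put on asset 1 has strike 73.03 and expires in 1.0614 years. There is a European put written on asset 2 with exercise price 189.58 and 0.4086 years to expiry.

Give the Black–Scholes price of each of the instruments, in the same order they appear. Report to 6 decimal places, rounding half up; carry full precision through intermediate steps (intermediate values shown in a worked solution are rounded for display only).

[asset 1 put K=73.03]
σ√T = 0.3897·√1.0614 = 0.401486
d₁ = (ln(S/K) + (r−q+σ²/2)T) / (σ√T) = (ln(60.07/73.03) + (0.0193−0.0189+0.3897²/2)·1.0614) / 0.401486 = (-0.195360 + 0.081020) / 0.401486 = -0.284792
d₂ = d₁ − σ√T = -0.284792 − 0.401486 = -0.686278
e^{−rT} = 0.979723
e^{−qT} = 0.980139
N(−d₁) = 0.612098,  N(−d₂) = 0.753731
price = K·e^{−rT}·N(−d₂) − S·e^{−qT}·N(−d₁) = 53.928845 − 36.038493 = 17.890352
[asset 2 put K=189.58]
σ√T = 0.4684·√0.4086 = 0.299410
d₁ = (ln(S/K) + (r−q+σ²/2)T) / (σ√T) = (ln(171.82/189.58) + (0.0193−0.0157+0.4684²/2)·0.4086) / 0.299410 = (-0.098364 + 0.046294) / 0.299410 = -0.173907
d₂ = d₁ − σ√T = -0.173907 − 0.299410 = -0.473317
e^{−rT} = 0.992145
e^{−qT} = 0.993606
N(−d₁) = 0.569031,  N(−d₂) = 0.682007
price = K·e^{−rT}·N(−d₂) − S·e^{−qT}·N(−d₁) = 128.279201 − 97.145693 = 31.133507

price(asset 1 put K=73.03) = 17.890352
price(asset 2 put K=189.58) = 31.133507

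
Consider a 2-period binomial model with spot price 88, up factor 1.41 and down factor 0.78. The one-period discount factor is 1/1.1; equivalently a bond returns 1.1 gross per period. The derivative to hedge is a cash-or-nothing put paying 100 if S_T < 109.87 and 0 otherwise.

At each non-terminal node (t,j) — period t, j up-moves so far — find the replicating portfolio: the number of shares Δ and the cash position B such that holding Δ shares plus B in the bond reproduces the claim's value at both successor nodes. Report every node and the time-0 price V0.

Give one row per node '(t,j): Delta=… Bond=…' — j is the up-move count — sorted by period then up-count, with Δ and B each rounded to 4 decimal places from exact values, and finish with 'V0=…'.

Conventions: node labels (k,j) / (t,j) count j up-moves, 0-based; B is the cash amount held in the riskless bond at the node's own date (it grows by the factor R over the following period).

No-arbitrage ⇒ martingale measure with p* = (R−d)/(u−d) = 0.5079.
Expiry values: V(2,0)=100.0000, V(2,1)=100.0000, V(2,2)=0.0000
Node (1,0) S=68.6400: V=(p*·100.0000+(1−p*)·100.0000)/1.1=90.9091; Δ=(100.0000−100.0000)/(96.7824−53.5392)=0.0000; B=V−Δ·S=90.9091
Node (1,1) S=124.0800: V=(p*·0.0000+(1−p*)·100.0000)/1.1=44.7330; Δ=(0.0000−100.0000)/(174.9528−96.7824)=-1.2793; B=V−Δ·S=203.4632
Node (0,0) S=88.0000: V=(p*·44.7330+(1−p*)·90.9091)/1.1=61.3224; Δ=(44.7330−90.9091)/(124.0800−68.6400)=-0.8329; B=V−Δ·S=134.6177
Check: Δ(0,0)·S0 + B(0,0) = 61.3224 = V0.

(0,0): Delta=-0.8329 Bond=134.6177
(1,0): Delta=0.0000 Bond=90.9091
(1,1): Delta=-1.2793 Bond=203.4632
V0=61.3224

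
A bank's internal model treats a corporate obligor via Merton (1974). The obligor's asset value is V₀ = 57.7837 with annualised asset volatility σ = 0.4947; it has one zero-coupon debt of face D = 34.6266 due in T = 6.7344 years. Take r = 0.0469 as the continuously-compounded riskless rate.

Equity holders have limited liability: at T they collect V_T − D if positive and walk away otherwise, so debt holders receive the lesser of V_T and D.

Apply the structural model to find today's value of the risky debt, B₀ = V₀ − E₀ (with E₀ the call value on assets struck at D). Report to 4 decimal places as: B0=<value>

B0=18.3801

Equity is a call on the firm's assets struck at D = 34.6266:
d₁ = [ln(V₀/D) + (r + σ²/2)T] / (σ√T)
   = [ln(57.7837/34.6266) + (0.0469 + 0.5·0.4947²)·6.7344] / (0.4947·√6.7344)
   = [0.512085 + 1.139892] / 1.283782 = 1.286804
d₂ = d₁ − σ√T = 1.286804 − 1.283782 = 0.003022
N(d₁) = 0.900919,  N(d₂) = 0.501206,  e^(−rT) = 0.729174
E₀ = V₀·N(d₁) − D·e^(−rT)·N(d₂)
   = 57.7837·0.900919 − 34.6266·0.729174·0.501206 = 39.403576
B₀ = V₀ − E₀ = 57.7837 − 39.403576 = 18.380124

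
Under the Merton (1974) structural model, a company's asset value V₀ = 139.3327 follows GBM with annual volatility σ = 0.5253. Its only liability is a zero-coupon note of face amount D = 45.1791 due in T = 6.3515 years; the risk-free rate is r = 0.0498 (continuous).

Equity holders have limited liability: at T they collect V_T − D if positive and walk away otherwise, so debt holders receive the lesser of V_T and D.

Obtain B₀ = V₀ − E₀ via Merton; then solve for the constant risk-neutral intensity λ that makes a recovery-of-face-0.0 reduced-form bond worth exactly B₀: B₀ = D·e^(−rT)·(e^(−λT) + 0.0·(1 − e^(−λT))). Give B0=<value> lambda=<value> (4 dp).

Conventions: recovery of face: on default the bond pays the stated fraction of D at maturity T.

B0=27.4786 lambda=0.0285

Work the structural quantities from V₀ = 139.3327 against face 45.1791:
d₁ = [ln(V₀/D) + (r + σ²/2)T] / (σ√T)
   = [ln(139.3327/45.1791) + (0.0498 + 0.5·0.5253²)·6.3515] / (0.5253·√6.3515)
   = [1.126230 + 1.192621] / 1.323871 = 1.751570
d₂ = d₁ − σ√T = 1.751570 − 1.323871 = 0.427699
N(d₁) = 0.960076,  N(d₂) = 0.665565,  e^(−rT) = 0.728837
E₀ = V₀·N(d₁) − D·e^(−rT)·N(d₂)
   = 139.3327·0.960076 − 45.1791·0.728837·0.665565 = 111.854130
B₀ = V₀ − E₀ = 139.3327 − 111.854130 = 27.478570
e^(−λT) = (B₀·e^(rT)/D − 0)/(1 − 0) = (27.4786·1.372048/45.1791 − 0)/1 = 0.83450014
λ = −ln(0.83450014)/6.3515 = 0.028485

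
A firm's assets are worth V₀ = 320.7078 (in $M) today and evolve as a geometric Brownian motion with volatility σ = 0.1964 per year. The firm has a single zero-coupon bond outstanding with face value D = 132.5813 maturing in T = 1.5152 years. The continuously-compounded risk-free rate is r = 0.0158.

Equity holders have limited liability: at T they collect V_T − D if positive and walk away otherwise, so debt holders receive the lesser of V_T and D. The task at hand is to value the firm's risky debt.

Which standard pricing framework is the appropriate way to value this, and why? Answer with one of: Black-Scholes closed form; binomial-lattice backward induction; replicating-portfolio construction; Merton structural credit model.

framework: Merton structural credit model

Key observation: the asked-for credit quantity lives on the firm's capital structure — asset value, asset volatility, debt face 132.5813 — which is the structural model's domain.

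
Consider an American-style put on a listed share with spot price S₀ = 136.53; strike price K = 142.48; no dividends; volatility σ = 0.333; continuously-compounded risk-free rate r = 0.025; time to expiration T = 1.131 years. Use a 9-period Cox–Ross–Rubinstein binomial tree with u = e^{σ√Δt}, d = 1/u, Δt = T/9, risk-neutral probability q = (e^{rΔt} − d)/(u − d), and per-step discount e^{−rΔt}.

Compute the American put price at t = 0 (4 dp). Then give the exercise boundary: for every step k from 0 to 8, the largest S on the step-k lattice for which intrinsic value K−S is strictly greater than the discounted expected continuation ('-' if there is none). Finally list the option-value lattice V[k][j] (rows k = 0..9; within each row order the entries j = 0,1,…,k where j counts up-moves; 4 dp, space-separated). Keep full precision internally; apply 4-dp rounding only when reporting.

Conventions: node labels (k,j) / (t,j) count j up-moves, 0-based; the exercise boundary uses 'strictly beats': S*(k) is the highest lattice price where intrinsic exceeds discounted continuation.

Δt=0.12567, u=1.12530, d=0.88865, q=0.48382, disc=e^(-rΔt)=0.99686
k=9 terminal: V=max(K-S,0) → 95.2928 82.7272 66.8154 46.6665 21.1520 0.0000 0.0000 0.0000 0.0000 0.0000
k=8: j=0 S=53.0996 intr=89.3804 cont=88.9335 V=89.3804[EX]; j=1 S=67.2397 intr=75.2403 cont=74.7934 V=75.2403[EX]; j=2 S=85.1451 intr=57.3349 cont=56.8880 V=57.3349[EX]; j=3 S=107.8187 intr=34.6613 cont=34.2144 V=34.6613[EX]; j=4 S=136.5300 intr=5.9500 cont=10.8840 V=10.8840[hold]; j=5 S=172.8870 intr=0.0000 cont=0.0000 V=0.0000[hold]; j=6 S=218.9255 intr=0.0000 cont=0.0000 V=0.0000[hold]; j=7 S=277.2238 intr=0.0000 cont=0.0000 V=0.0000[hold]; j=8 S=351.0466 intr=0.0000 cont=0.0000 V=0.0000[hold]  S*(8)=107.8187
k=7: j=0 S=59.7528 intr=82.7272 cont=82.2802 V=82.7272[EX]; j=1 S=75.6646 intr=66.8154 cont=66.3685 V=66.8154[EX]; j=2 S=95.8135 intr=46.6665 cont=46.2195 V=46.6665[EX]; j=3 S=121.3280 intr=21.1520 cont=23.0848 V=23.0848[hold]; j=4 S=153.6368 intr=0.0000 cont=5.6005 V=5.6005[hold]; j=5 S=194.5491 intr=0.0000 cont=0.0000 V=0.0000[hold]; j=6 S=246.3562 intr=0.0000 cont=0.0000 V=0.0000[hold]; j=7 S=311.9591 intr=0.0000 cont=0.0000 V=0.0000[hold]  S*(7)=95.8135
k=6: j=0 S=67.2397 intr=75.2403 cont=74.7934 V=75.2403[EX]; j=1 S=85.1451 intr=57.3349 cont=56.8880 V=57.3349[EX]; j=2 S=107.8187 intr=34.6613 cont=35.1466 V=35.1466[hold]; j=3 S=136.5300 intr=5.9500 cont=14.5797 V=14.5797[hold]; j=4 S=172.8870 intr=0.0000 cont=2.8818 V=2.8818[hold]; j=5 S=218.9255 intr=0.0000 cont=0.0000 V=0.0000[hold]; j=6 S=277.2238 intr=0.0000 cont=0.0000 V=0.0000[hold]  S*(6)=85.1451
k=5: j=0 S=75.6646 intr=66.8154 cont=66.3685 V=66.8154[EX]; j=1 S=95.8135 intr=46.6665 cont=46.4536 V=46.6665[EX]; j=2 S=121.3280 intr=21.1520 cont=25.1169 V=25.1169[hold]; j=3 S=153.6368 intr=0.0000 cont=8.8920 V=8.8920[hold]; j=4 S=194.5491 intr=0.0000 cont=1.4829 V=1.4829[hold]; j=5 S=246.3562 intr=0.0000 cont=0.0000 V=0.0000[hold]  S*(5)=95.8135
k=4: j=0 S=85.1451 intr=57.3349 cont=56.8880 V=57.3349[EX]; j=1 S=107.8187 intr=34.6613 cont=36.1267 V=36.1267[hold]; j=2 S=136.5300 intr=5.9500 cont=17.2128 V=17.2128[hold]; j=3 S=172.8870 intr=0.0000 cont=5.2907 V=5.2907[hold]; j=4 S=218.9255 intr=0.0000 cont=0.7630 V=0.7630[hold]  S*(4)=85.1451
k=3: j=0 S=95.8135 intr=46.6665 cont=46.9263 V=46.9263[hold]; j=1 S=121.3280 intr=21.1520 cont=26.8912 V=26.8912[hold]; j=2 S=153.6368 intr=0.0000 cont=11.4088 V=11.4088[hold]; j=3 S=194.5491 intr=0.0000 cont=3.0904 V=3.0904[hold]  S*(3)=-
k=2: j=0 S=107.8187 intr=34.6613 cont=37.1161 V=37.1161[hold]; j=1 S=136.5300 intr=5.9500 cont=19.3396 V=19.3396[hold]; j=2 S=172.8870 intr=0.0000 cont=7.3610 V=7.3610[hold]  S*(2)=-
k=1: j=0 S=121.3280 intr=21.1520 cont=28.4261 V=28.4261[hold]; j=1 S=153.6368 intr=0.0000 cont=13.5017 V=13.5017[hold]  S*(1)=-
k=0: j=0 S=136.5300 intr=5.9500 cont=21.1388 V=21.1388[hold]  S*(0)=-

price = 21.1388
boundary = - - - - 85.1451 95.8135 85.1451 95.8135 107.8187
tree:
21.1388
28.4261 13.5017
37.1161 19.3396 7.3610
46.9263 26.8912 11.4088 3.0904
57.3349 36.1267 17.2128 5.2907 0.7630
66.8154 46.6665 25.1169 8.8920 1.4829 0.0000
75.2403 57.3349 35.1466 14.5797 2.8818 0.0000 0.0000
82.7272 66.8154 46.6665 23.0848 5.6005 0.0000 0.0000 0.0000
89.3804 75.2403 57.3349 34.6613 10.8840 0.0000 0.0000 0.0000 0.0000
95.2928 82.7272 66.8154 46.6665 21.1520 0.0000 0.0000 0.0000 0.0000 0.0000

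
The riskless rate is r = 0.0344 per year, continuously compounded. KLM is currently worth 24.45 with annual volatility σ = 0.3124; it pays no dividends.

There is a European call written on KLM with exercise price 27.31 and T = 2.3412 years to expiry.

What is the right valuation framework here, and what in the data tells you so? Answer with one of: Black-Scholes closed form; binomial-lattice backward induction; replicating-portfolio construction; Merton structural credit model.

Key observation: the instrument is a plain European call (strike 27.31) on a lognormal asset; the exact continuous-time formula applies directly.

framework: Black-Scholes closed form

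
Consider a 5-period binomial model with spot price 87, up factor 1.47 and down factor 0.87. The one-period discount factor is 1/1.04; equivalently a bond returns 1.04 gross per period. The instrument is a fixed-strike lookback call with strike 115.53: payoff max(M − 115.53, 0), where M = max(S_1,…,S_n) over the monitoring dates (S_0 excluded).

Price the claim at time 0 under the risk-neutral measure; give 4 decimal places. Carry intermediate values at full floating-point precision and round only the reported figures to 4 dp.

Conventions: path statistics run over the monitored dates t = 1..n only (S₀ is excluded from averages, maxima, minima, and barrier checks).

Set p* = 0.2833 (from d < R < u); the path-dependent value is the discounted p*-expectation over all price paths.
Enumerate all 2^5 = 32 price paths (U = up ×1.47, D = down ×0.87); each path with k up-moves has probability p*^k·(1−p*)^(5−k).
DDDDD: M=75.6900, payoff=0.0000, prob=0.189054
UDDDD: M=127.8900, payoff=12.3600, prob=0.074742
DUDDD: M=111.2643, payoff=0.0000, prob=0.074742
UUDDD: M=187.9983, payoff=72.4683, prob=0.029549
DDUDD: M=96.7999, payoff=0.0000, prob=0.074742
UDUDD: M=163.5585, payoff=48.0285, prob=0.029549
DUUDD: M=163.5585, payoff=48.0285, prob=0.029549
UUUDD: M=276.3575, payoff=160.8275, prob=0.011682
DDDUD: M=84.2159, payoff=0.0000, prob=0.074742
UDDUD: M=142.2959, payoff=26.7659, prob=0.029549
DUDUD: M=142.2959, payoff=26.7659, prob=0.029549
UUDUD: M=240.4310, payoff=124.9010, prob=0.011682
DDUUD: M=142.2959, payoff=26.7659, prob=0.029549
UDUUD: M=240.4310, payoff=124.9010, prob=0.011682
DUUUD: M=240.4310, payoff=124.9010, prob=0.011682
UUUUD: M=406.2455, payoff=290.7155, prob=0.004619
DDDDU: M=75.6900, payoff=0.0000, prob=0.074742
UDDDU: M=127.8900, payoff=12.3600, prob=0.029549
DUDDU: M=123.7974, payoff=8.2674, prob=0.029549
UUDDU: M=209.1750, payoff=93.6450, prob=0.011682
DDUDU: M=123.7974, payoff=8.2674, prob=0.029549
UDUDU: M=209.1750, payoff=93.6450, prob=0.011682
DUUDU: M=209.1750, payoff=93.6450, prob=0.011682
UUUDU: M=353.4336, payoff=237.9036, prob=0.004619
DDDUU: M=123.7974, payoff=8.2674, prob=0.029549
UDDUU: M=209.1750, payoff=93.6450, prob=0.011682
DUDUU: M=209.1750, payoff=93.6450, prob=0.011682
UUDUU: M=353.4336, payoff=237.9036, prob=0.004619
DDUUU: M=209.1750, payoff=93.6450, prob=0.011682
UDUUU: M=353.4336, payoff=237.9036, prob=0.004619
DUUUU: M=353.4336, payoff=237.9036, prob=0.004619
UUUUU: M=597.1809, payoff=481.6509, prob=0.001826
Price = Σ prob·payoff / R^5 = 28.811876 / 1.216653 = 23.6813

price = 23.6813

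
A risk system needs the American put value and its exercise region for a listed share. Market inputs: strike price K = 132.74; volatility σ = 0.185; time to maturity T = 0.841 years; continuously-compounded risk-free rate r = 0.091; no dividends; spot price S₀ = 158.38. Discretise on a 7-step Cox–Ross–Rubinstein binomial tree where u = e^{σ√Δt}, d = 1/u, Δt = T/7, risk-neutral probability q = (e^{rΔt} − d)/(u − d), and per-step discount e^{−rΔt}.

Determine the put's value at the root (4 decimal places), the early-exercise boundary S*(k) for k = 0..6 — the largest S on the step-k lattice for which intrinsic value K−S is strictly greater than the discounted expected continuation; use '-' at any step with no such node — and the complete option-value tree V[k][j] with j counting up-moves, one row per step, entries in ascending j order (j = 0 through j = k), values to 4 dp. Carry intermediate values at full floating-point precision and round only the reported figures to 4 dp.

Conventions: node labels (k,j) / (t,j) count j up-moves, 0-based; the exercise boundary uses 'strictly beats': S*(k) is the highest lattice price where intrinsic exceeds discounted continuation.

params: Δt=0.12014 u=1.06622 d=0.93789 q=0.56963 e^(-rΔt)=0.98913
t_7 payoffs: 31.6381 17.8038 2.0765 0.0000 0.0000 0.0000 0.0000 0.0000
t_6: node(6,0) S=107.7974 payoff=24.9426 vs cont=23.4993 → 24.9426 [stop]  node(6,1) S=122.5478 payoff=10.1922 vs cont=8.7489 → 10.1922 [stop]  node(6,2) S=139.3166 payoff=0.0000 vs cont=0.8839 → 0.8839 [wait]  node(6,3) S=158.3800 payoff=0.0000 vs cont=0.0000 → 0.0000 [wait]  node(6,4) S=180.0519 payoff=0.0000 vs cont=0.0000 → 0.0000 [wait]  node(6,5) S=204.6893 payoff=0.0000 vs cont=0.0000 → 0.0000 [wait]  node(6,6) S=232.6980 payoff=0.0000 vs cont=0.0000 → 0.0000 [wait]  ⇒ S*(6)=122.5478
t_5: node(5,0) S=114.9362 payoff=17.8038 vs cont=16.3605 → 17.8038 [stop]  node(5,1) S=130.6635 payoff=2.0765 vs cont=4.8367 → 4.8367 [wait]  node(5,2) S=148.5428 payoff=0.0000 vs cont=0.3763 → 0.3763 [wait]  node(5,3) S=168.8687 payoff=0.0000 vs cont=0.0000 → 0.0000 [wait]  node(5,4) S=191.9758 payoff=0.0000 vs cont=0.0000 → 0.0000 [wait]  node(5,5) S=218.2448 payoff=0.0000 vs cont=0.0000 → 0.0000 [wait]  ⇒ S*(5)=114.9362
t_4: node(4,0) S=122.5478 payoff=10.1922 vs cont=10.3041 → 10.3041 [wait]  node(4,1) S=139.3166 payoff=0.0000 vs cont=2.2710 → 2.2710 [wait]  node(4,2) S=158.3800 payoff=0.0000 vs cont=0.1602 → 0.1602 [wait]  node(4,3) S=180.0519 payoff=0.0000 vs cont=0.0000 → 0.0000 [wait]  node(4,4) S=204.6893 payoff=0.0000 vs cont=0.0000 → 0.0000 [wait]  ⇒ S*(4)=-
t_3: node(3,0) S=130.6635 payoff=2.0765 vs cont=5.6659 → 5.6659 [wait]  node(3,1) S=148.5428 payoff=0.0000 vs cont=1.0570 → 1.0570 [wait]  node(3,2) S=168.8687 payoff=0.0000 vs cont=0.0682 → 0.0682 [wait]  node(3,3) S=191.9758 payoff=0.0000 vs cont=0.0000 → 0.0000 [wait]  ⇒ S*(3)=-
t_2: node(2,0) S=139.3166 payoff=0.0000 vs cont=3.0074 → 3.0074 [wait]  node(2,1) S=158.3800 payoff=0.0000 vs cont=0.4884 → 0.4884 [wait]  node(2,2) S=180.0519 payoff=0.0000 vs cont=0.0290 → 0.0290 [wait]  ⇒ S*(2)=-
t_1: node(1,0) S=148.5428 payoff=0.0000 vs cont=1.5554 → 1.5554 [wait]  node(1,1) S=168.8687 payoff=0.0000 vs cont=0.2242 → 0.2242 [wait]  ⇒ S*(1)=-
t_0: node(0,0) S=158.3800 payoff=0.0000 vs cont=0.7885 → 0.7885 [wait]  ⇒ S*(0)=-

price = 0.7885
boundary = - - - - - 114.9362 122.5478
tree:
0.7885
1.5554 0.2242
3.0074 0.4884 0.0290
5.6659 1.0570 0.0682 0.0000
10.3041 2.2710 0.1602 0.0000 0.0000
17.8038 4.8367 0.3763 0.0000 0.0000 0.0000
24.9426 10.1922 0.8839 0.0000 0.0000 0.0000 0.0000
31.6381 17.8038 2.0765 0.0000 0.0000 0.0000 0.0000 0.0000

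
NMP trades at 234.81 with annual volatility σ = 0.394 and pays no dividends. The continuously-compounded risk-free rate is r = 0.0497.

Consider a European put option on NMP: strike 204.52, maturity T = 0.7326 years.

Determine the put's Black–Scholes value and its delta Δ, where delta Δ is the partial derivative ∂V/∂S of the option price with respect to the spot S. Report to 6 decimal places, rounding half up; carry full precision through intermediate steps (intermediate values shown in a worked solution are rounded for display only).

price = 13.863911
Δ = -0.246317

σ√T = 0.394·√0.7326 = 0.337233
d₁ = (ln(S/K) + (r+σ²/2)T) / (σ√T) = (ln(234.81/204.52) + (0.0497+0.394²/2)·0.7326) / 0.337233 = (0.138111 + 0.093273) / 0.337233 = 0.686126
d₂ = d₁ − σ√T = 0.686126 − 0.337233 = 0.348893
e^{−rT} = 0.964245
N(−d₁) = 0.246317,  N(−d₂) = 0.363585
Put price V = K·e^{−rT}·N(−d₂) − S·N(−d₁) = 71.701576 − 57.837665 = 13.863911
Δ = −N(−d₁) = -0.246317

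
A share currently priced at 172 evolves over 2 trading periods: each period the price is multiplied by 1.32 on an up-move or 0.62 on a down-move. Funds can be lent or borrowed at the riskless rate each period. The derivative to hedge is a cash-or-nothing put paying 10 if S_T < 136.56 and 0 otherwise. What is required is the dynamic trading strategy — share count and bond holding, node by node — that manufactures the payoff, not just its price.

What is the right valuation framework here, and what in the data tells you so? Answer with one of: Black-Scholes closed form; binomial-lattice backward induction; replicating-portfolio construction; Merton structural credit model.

framework: replicating-portfolio construction

Key observation: since the answer must list Δ and B at each node of the 1.32/0.62 lattice on 172, the replicating-portfolio method — solving the two-state system at every node — is the one that applies.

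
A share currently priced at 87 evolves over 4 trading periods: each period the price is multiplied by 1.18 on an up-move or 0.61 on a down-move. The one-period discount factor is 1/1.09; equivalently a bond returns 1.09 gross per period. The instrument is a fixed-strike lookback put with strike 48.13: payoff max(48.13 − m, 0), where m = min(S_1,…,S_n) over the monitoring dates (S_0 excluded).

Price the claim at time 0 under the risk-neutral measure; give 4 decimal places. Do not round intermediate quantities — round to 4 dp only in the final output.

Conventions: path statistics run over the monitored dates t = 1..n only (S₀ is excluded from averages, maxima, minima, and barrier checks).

Risk-neutral up-probability p* = (R−d)/(u−d) = (1.09−0.61)/(1.18−0.61) = 0.8421; the claim prices as the p*-weighted sum of path payoffs discounted by R^4.
Enumerate all 2^4 = 16 price paths (U = up ×1.18, D = down ×0.61); each path with k up-moves has probability p*^k·(1−p*)^(4−k).
DDDD: m=12.0459, payoff=36.0841, prob=0.000622
UDDD: m=23.3019, payoff=24.8281, prob=0.003315
DUDD: m=23.3019, payoff=24.8281, prob=0.003315
UUDD: m=45.0757, payoff=3.0543, prob=0.017679
DDUD: m=23.3019, payoff=24.8281, prob=0.003315
UDUD: m=45.0757, payoff=3.0543, prob=0.017679
DUUD: m=45.0757, payoff=3.0543, prob=0.017679
UUUD: m=87.1957, payoff=0.0000, prob=0.094290
DDDU: m=19.7473, payoff=28.3827, prob=0.003315
UDDU: m=38.1998, payoff=9.9302, prob=0.017679
DUDU: m=38.1998, payoff=9.9302, prob=0.017679
UUDU: m=73.8947, payoff=0.0000, prob=0.094290
DDUU: m=32.3727, payoff=15.7573, prob=0.017679
UDUU: m=62.6226, payoff=0.0000, prob=0.094290
DUUU: m=53.0700, payoff=0.0000, prob=0.094290
UUUU: m=102.6600, payoff=0.0000, prob=0.502881
Price = Σ prob·payoff / R^4 = 1.155114 / 1.411582 = 0.8183

price = 0.8183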